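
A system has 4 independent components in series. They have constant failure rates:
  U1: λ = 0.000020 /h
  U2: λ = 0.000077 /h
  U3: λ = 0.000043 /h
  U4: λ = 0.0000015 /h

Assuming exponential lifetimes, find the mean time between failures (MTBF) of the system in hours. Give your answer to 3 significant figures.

Series of exponential components: λ_sys = Σ λ_i
λ_sys = 0.000020 + 0.000077 + 0.000043 + 0.0000015 = 1.4150e-04 /h
MTBF = 1 / λ_sys = 7070 h

7070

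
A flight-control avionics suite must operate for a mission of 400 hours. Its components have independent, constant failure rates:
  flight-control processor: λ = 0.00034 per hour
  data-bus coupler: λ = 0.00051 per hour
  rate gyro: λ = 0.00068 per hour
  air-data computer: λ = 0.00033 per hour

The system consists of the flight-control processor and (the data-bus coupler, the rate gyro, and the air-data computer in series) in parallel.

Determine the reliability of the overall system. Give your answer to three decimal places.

0.942

R(flight-control processor) = exp(−0.00034 × 400) = 0.87284
R(data-bus coupler) = exp(−0.00051 × 400) = 0.81546
R(rate gyro) = exp(−0.00068 × 400) = 0.76185
R(air-data computer) = exp(−0.00033 × 400) = 0.87634
Series (data-bus coupler, rate gyro, and air-data computer): 0.81546 × 0.76185 × 0.87634 = 0.54443
Parallel (flight-control processor and [0.54443]): 1 − (1 − 0.87284)(1 − 0.54443) = 0.942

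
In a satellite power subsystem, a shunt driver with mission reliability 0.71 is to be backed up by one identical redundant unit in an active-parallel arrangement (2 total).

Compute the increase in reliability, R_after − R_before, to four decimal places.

R_before = 0.71
R_after = 1 − (1 − 0.71)^2 = 0.9159
ΔR = 0.9159 − 0.71 = 0.2059

0.2059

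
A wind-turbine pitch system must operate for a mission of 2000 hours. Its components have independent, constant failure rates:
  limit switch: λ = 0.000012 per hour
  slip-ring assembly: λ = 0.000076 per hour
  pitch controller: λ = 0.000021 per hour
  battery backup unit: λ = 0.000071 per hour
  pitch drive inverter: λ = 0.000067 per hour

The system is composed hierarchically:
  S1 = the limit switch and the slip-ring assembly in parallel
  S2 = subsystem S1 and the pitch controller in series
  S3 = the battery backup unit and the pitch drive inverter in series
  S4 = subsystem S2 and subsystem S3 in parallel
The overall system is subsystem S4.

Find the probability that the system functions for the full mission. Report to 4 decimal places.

R(limit switch) = exp(−0.000012 × 2000) = 0.976286
R(slip-ring assembly) = exp(−0.000076 × 2000) = 0.858988
R(pitch controller) = exp(−0.000021 × 2000) = 0.958870
R(battery backup unit) = exp(−0.000071 × 2000) = 0.867621
R(pitch drive inverter) = exp(−0.000067 × 2000) = 0.874590
Parallel (limit switch and slip-ring assembly): 1 − (1 − 0.976286)(1 − 0.858988) = 0.996656
Series ([0.996656] and pitch controller): 0.996656 × 0.958870 = 0.955664
Series (battery backup unit and pitch drive inverter): 0.867621 × 0.874590 = 0.758813
Parallel ([0.955664] and [0.758813]): 1 − (1 − 0.955664)(1 − 0.758813) = 0.9893

0.9893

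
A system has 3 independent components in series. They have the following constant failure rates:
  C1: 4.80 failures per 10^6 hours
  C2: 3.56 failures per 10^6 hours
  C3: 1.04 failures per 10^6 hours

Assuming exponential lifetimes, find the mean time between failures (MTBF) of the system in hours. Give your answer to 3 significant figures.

106000

Series of exponential components: λ_sys = Σ λ_i
λ_sys = 0.00000480 + 0.00000356 + 0.00000104 = 9.4000e-06 /h
MTBF = 1 / λ_sys = 106000 h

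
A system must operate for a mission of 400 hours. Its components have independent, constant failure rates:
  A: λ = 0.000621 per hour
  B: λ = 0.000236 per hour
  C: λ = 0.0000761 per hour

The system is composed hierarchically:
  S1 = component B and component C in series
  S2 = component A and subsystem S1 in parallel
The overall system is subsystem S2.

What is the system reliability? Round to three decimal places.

R(A) = exp(−0.000621 × 400) = 0.78005
R(B) = exp(−0.000236 × 400) = 0.90992
R(C) = exp(−0.0000761 × 400) = 0.97002
Series (B and C): 0.90992 × 0.97002 = 0.88264
Parallel (A and [0.88264]): 1 − (1 − 0.78005)(1 − 0.88264) = 0.974

0.974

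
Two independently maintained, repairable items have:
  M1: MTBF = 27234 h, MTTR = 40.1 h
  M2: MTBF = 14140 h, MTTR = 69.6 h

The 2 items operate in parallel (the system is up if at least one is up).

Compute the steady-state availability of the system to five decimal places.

0.99999

A(M1) = MTBF/(MTBF+MTTR) = 27234/(27234+40.1) = 0.998530
A(M2) = MTBF/(MTBF+MTTR) = 14140/(14140+69.6) = 0.995102
Parallel availability: 1 − (1 − 0.998530)(1 − 0.995102) = 0.99999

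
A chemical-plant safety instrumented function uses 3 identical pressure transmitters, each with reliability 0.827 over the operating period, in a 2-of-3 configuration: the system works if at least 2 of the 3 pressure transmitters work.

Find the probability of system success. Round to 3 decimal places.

R = Σ_{i=2}^{3} C(3,i) p^i (1−p)^{3−i} with p = 0.827
C(3,2)·0.827^2·0.173^1 = 0.35496
C(3,3)·0.827^3·0.173^0 = 0.56561
Sum = 0.921

0.921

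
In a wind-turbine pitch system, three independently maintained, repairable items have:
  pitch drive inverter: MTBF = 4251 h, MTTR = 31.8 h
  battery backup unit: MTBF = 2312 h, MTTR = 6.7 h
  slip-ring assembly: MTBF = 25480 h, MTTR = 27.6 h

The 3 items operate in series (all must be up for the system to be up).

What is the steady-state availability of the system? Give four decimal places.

0.9886

A(pitch drive inverter) = MTBF/(MTBF+MTTR) = 4251/(4251+31.8) = 0.992575
A(battery backup unit) = MTBF/(MTBF+MTTR) = 2312/(2312+6.7) = 0.997110
A(slip-ring assembly) = MTBF/(MTBF+MTTR) = 25480/(25480+27.6) = 0.998918
Series availability: 0.992575 × 0.997110 × 0.998918 = 0.9886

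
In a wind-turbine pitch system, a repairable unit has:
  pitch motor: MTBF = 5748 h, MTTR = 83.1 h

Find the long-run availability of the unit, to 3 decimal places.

A(pitch motor) = MTBF/(MTBF+MTTR) = 5748/(5748+83.1) = 0.986

0.986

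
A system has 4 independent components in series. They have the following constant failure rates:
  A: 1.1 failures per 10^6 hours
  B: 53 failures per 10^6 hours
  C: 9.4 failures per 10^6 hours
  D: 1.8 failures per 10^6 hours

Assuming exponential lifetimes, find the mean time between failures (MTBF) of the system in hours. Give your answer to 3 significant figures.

Series of exponential components: λ_sys = Σ λ_i
λ_sys = 0.0000011 + 0.000053 + 0.0000094 + 0.0000018 = 6.5300e-05 /h
MTBF = 1 / λ_sys = 15300 h

15300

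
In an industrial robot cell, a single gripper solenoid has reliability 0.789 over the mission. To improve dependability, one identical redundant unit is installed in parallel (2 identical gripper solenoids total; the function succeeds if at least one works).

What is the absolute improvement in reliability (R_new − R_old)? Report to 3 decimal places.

R_before = 0.789
R_after = 1 − (1 − 0.789)^2 = 0.955
ΔR = 0.955 − 0.789 = 0.166

0.166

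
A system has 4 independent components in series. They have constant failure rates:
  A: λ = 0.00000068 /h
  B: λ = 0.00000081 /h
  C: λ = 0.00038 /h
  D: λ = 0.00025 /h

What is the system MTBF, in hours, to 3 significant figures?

1580

Series of exponential components: λ_sys = Σ λ_i
λ_sys = 0.00000068 + 0.00000081 + 0.00038 + 0.00025 = 6.3149e-04 /h
MTBF = 1 / λ_sys = 1580 h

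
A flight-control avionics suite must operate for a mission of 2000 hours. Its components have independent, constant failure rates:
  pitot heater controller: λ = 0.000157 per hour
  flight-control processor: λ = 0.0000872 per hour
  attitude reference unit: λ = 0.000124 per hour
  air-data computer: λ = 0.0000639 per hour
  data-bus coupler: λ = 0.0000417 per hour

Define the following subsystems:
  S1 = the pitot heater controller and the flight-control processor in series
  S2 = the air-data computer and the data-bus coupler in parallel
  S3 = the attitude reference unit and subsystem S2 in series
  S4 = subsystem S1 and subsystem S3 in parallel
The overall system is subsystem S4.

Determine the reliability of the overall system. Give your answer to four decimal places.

0.9122

R(pitot heater controller) = exp(−0.000157 × 2000) = 0.730519
R(flight-control processor) = exp(−0.0000872 × 2000) = 0.839961
R(attitude reference unit) = exp(−0.000124 × 2000) = 0.780360
R(air-data computer) = exp(−0.0000639 × 2000) = 0.880029
R(data-bus coupler) = exp(−0.0000417 × 2000) = 0.919983
Series (pitot heater controller and flight-control processor): 0.730519 × 0.839961 = 0.613607
Parallel (air-data computer and data-bus coupler): 1 − (1 − 0.880029)(1 − 0.919983) = 0.990400
Series (attitude reference unit and [0.990400]): 0.780360 × 0.990400 = 0.772869
Parallel ([0.613607] and [0.772869]): 1 − (1 − 0.613607)(1 − 0.772869) = 0.9122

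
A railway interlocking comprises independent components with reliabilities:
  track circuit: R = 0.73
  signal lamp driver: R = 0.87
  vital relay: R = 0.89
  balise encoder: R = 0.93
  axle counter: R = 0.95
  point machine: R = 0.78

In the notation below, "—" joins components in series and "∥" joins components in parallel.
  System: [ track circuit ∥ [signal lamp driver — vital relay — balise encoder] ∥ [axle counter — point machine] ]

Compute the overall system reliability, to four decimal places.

Series (signal lamp driver, vital relay, and balise encoder): 0.870000 × 0.890000 × 0.930000 = 0.720099
Series (axle counter and point machine): 0.950000 × 0.780000 = 0.741000
Parallel (track circuit, [0.720099], and [0.741000]): 1 − (1 − 0.730000)(1 − 0.720099)(1 − 0.741000) = 0.9804

0.9804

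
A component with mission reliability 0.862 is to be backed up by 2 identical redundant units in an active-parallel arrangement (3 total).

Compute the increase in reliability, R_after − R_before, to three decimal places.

R_before = 0.862
R_after = 1 − (1 − 0.862)^3 = 0.997
ΔR = 0.997 − 0.862 = 0.135

0.135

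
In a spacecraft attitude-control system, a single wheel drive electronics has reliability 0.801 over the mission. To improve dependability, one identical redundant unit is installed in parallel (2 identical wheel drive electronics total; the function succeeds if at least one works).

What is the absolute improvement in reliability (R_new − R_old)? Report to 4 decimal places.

R_before = 0.801
R_after = 1 − (1 − 0.801)^2 = 0.9604
ΔR = 0.9604 − 0.801 = 0.1594

0.1594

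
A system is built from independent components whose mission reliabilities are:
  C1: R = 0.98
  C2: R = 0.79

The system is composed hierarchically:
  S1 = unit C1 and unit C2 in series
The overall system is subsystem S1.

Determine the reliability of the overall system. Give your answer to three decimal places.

Series (C1 and C2): 0.98000 × 0.79000 = 0.774

0.774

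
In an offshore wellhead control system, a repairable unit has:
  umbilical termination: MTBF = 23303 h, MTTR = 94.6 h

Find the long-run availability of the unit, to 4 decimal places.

A(umbilical termination) = MTBF/(MTBF+MTTR) = 23303/(23303+94.6) = 0.9960

0.9960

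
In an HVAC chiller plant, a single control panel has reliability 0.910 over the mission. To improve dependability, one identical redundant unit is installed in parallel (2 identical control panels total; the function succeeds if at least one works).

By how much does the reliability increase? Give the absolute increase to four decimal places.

0.0819

R_before = 0.910
R_after = 1 − (1 − 0.910)^2 = 0.9919
ΔR = 0.9919 − 0.910 = 0.0819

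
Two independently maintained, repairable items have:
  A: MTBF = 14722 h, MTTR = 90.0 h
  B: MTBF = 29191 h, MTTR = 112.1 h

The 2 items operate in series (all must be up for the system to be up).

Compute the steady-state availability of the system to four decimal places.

A(A) = MTBF/(MTBF+MTTR) = 14722/(14722+90.0) = 0.993924
A(B) = MTBF/(MTBF+MTTR) = 29191/(29191+112.1) = 0.996174
Series availability: 0.993924 × 0.996174 = 0.9901

0.9901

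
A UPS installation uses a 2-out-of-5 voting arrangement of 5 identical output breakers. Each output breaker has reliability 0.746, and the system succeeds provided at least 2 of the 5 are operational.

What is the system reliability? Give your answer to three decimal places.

R = Σ_{i=2}^{5} C(5,i) p^i (1−p)^{5−i} with p = 0.746
C(5,2)·0.746^2·0.254^3 = 0.09120
C(5,3)·0.746^3·0.254^2 = 0.26785
C(5,4)·0.746^4·0.254^1 = 0.39333
C(5,5)·0.746^5·0.254^0 = 0.23104
Sum = 0.983

0.983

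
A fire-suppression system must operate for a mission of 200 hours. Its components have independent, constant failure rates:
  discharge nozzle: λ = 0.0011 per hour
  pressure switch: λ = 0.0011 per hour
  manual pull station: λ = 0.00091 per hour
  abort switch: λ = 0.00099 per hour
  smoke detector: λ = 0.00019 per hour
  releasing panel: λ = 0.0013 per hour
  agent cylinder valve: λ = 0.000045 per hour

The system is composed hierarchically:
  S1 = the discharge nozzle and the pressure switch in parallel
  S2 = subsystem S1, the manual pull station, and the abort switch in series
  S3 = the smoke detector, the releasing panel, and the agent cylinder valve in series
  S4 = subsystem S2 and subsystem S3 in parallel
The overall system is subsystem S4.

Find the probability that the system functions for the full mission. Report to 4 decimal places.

R(discharge nozzle) = exp(−0.0011 × 200) = 0.802519
R(pressure switch) = exp(−0.0011 × 200) = 0.802519
R(manual pull station) = exp(−0.00091 × 200) = 0.833601
R(abort switch) = exp(−0.00099 × 200) = 0.820370
R(smoke detector) = exp(−0.00019 × 200) = 0.962713
R(releasing panel) = exp(−0.0013 × 200) = 0.771052
R(agent cylinder valve) = exp(−0.000045 × 200) = 0.991040
Parallel (discharge nozzle and pressure switch): 1 − (1 − 0.802519)(1 − 0.802519) = 0.961001
Series ([0.961001], manual pull station, and abort switch): 0.961001 × 0.833601 × 0.820370 = 0.657191
Series (smoke detector, releasing panel, and agent cylinder valve): 0.962713 × 0.771052 × 0.991040 = 0.735651
Parallel ([0.657191] and [0.735651]): 1 − (1 − 0.657191)(1 − 0.735651) = 0.9094

0.9094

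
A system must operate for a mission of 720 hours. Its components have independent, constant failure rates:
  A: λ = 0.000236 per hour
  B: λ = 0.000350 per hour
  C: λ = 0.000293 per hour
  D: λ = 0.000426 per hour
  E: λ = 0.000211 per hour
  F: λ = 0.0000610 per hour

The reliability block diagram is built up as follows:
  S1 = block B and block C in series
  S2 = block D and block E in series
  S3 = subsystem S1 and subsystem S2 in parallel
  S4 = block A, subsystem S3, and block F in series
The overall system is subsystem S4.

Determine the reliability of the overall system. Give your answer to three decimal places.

R(A) = exp(−0.000236 × 720) = 0.84373
R(B) = exp(−0.000350 × 720) = 0.77724
R(C) = exp(−0.000293 × 720) = 0.80981
R(D) = exp(−0.000426 × 720) = 0.73586
R(E) = exp(−0.000211 × 720) = 0.85906
R(F) = exp(−0.0000610 × 720) = 0.95703
Series (B and C): 0.77724 × 0.80981 = 0.62942
Series (D and E): 0.73586 × 0.85906 = 0.63215
Parallel ([0.62942] and [0.63215]): 1 − (1 − 0.62942)(1 − 0.63215) = 0.86368
Series (A, [0.86368], and F): 0.84373 × 0.86368 × 0.95703 = 0.697

0.697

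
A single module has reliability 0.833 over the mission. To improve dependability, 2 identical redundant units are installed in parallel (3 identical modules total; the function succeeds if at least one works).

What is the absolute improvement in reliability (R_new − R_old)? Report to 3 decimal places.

R_before = 0.833
R_after = 1 − (1 − 0.833)^3 = 0.995
ΔR = 0.995 − 0.833 = 0.162

0.162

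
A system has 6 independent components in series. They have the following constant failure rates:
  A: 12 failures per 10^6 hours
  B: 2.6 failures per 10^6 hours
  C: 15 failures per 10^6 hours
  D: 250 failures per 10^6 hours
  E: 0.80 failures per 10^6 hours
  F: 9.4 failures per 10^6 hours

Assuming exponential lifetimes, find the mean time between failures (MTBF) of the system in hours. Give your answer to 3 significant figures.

3450

Series of exponential components: λ_sys = Σ λ_i
λ_sys = 0.000012 + 0.0000026 + 0.000015 + 0.00025 + 0.00000080 + 0.0000094 = 2.8980e-04 /h
MTBF = 1 / λ_sys = 3450 h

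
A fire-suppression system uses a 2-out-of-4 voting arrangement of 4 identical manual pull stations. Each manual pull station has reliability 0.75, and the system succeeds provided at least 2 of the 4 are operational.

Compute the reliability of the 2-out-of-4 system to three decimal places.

0.949

R = Σ_{i=2}^{4} C(4,i) p^i (1−p)^{4−i} with p = 0.75
C(4,2)·0.75^2·0.25^2 = 0.21094
C(4,3)·0.75^3·0.25^1 = 0.42188
C(4,4)·0.75^4·0.25^0 = 0.31641
Sum = 0.949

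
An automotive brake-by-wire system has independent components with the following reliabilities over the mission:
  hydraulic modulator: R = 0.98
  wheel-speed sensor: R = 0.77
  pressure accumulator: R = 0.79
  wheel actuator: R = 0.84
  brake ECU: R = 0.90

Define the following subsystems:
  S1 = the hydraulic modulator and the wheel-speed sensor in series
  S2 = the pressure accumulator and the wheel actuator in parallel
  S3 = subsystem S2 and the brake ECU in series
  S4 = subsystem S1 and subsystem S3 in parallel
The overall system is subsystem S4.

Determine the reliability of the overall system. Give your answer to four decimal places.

Series (hydraulic modulator and wheel-speed sensor): 0.980000 × 0.770000 = 0.754600
Parallel (pressure accumulator and wheel actuator): 1 − (1 − 0.790000)(1 − 0.840000) = 0.966400
Series ([0.966400] and brake ECU): 0.966400 × 0.900000 = 0.869760
Parallel ([0.754600] and [0.869760]): 1 − (1 − 0.754600)(1 − 0.869760) = 0.9680

0.9680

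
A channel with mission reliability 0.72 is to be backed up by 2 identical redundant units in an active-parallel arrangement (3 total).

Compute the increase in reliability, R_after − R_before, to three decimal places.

R_before = 0.72
R_after = 1 − (1 − 0.72)^3 = 0.978
ΔR = 0.978 − 0.72 = 0.258

0.258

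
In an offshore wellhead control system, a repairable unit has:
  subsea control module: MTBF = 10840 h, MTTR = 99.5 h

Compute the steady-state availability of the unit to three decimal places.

0.991

A(subsea control module) = MTBF/(MTBF+MTTR) = 10840/(10840+99.5) = 0.991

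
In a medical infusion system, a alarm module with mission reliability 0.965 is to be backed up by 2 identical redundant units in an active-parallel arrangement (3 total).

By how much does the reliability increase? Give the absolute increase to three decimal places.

R_before = 0.965
R_after = 1 − (1 − 0.965)^3 = 1.000
ΔR = 1.000 − 0.965 = 0.035

0.035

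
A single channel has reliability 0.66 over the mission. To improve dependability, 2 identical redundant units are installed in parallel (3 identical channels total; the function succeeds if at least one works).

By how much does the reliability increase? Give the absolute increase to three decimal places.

R_before = 0.66
R_after = 1 − (1 − 0.66)^3 = 0.961
ΔR = 0.961 − 0.66 = 0.301

0.301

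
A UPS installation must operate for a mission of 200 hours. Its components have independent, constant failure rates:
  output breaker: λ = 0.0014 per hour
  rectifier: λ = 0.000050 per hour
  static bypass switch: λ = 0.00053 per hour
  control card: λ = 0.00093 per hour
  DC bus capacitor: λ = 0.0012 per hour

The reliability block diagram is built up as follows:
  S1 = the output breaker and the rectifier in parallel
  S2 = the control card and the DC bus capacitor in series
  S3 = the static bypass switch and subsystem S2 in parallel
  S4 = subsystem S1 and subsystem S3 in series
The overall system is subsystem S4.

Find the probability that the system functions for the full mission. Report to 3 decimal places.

R(output breaker) = exp(−0.0014 × 200) = 0.75578
R(rectifier) = exp(−0.000050 × 200) = 0.99005
R(static bypass switch) = exp(−0.00053 × 200) = 0.89942
R(control card) = exp(−0.00093 × 200) = 0.83027
R(DC bus capacitor) = exp(−0.0012 × 200) = 0.78663
Parallel (output breaker and rectifier): 1 − (1 − 0.75578)(1 − 0.99005) = 0.99757
Series (control card and DC bus capacitor): 0.83027 × 0.78663 = 0.65312
Parallel (static bypass switch and [0.65312]): 1 − (1 − 0.89942)(1 − 0.65312) = 0.96511
Series ([0.99757] and [0.96511]): 0.99757 × 0.96511 = 0.963

0.963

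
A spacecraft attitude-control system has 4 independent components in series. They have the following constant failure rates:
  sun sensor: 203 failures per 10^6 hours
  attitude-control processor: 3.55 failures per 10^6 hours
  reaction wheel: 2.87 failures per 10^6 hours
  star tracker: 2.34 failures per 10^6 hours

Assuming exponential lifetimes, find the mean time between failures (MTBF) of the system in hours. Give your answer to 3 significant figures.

4720

Series of exponential components: λ_sys = Σ λ_i
λ_sys = 0.000203 + 0.00000355 + 0.00000287 + 0.00000234 = 2.1176e-04 /h
MTBF = 1 / λ_sys = 4720 h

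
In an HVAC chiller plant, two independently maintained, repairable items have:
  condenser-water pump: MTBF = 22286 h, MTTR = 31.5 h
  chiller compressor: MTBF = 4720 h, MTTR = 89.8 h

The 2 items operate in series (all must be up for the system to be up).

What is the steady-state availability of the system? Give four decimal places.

A(condenser-water pump) = MTBF/(MTBF+MTTR) = 22286/(22286+31.5) = 0.998589
A(chiller compressor) = MTBF/(MTBF+MTTR) = 4720/(4720+89.8) = 0.981330
Series availability: 0.998589 × 0.981330 = 0.9799

0.9799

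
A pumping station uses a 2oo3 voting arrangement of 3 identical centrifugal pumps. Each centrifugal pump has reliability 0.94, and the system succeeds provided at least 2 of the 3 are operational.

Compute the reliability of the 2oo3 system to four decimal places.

0.9896

R = Σ_{i=2}^{3} C(3,i) p^i (1−p)^{3−i} with p = 0.94
C(3,2)·0.94^2·0.06^1 = 0.159048
C(3,3)·0.94^3·0.06^0 = 0.830584
Sum = 0.9896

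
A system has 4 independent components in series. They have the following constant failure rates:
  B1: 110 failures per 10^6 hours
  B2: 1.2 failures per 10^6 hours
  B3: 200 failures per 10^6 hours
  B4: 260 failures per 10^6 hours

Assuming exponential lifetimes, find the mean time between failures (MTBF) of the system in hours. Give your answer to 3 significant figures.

1750

Series of exponential components: λ_sys = Σ λ_i
λ_sys = 0.00011 + 0.0000012 + 0.00020 + 0.00026 = 5.7120e-04 /h
MTBF = 1 / λ_sys = 1750 h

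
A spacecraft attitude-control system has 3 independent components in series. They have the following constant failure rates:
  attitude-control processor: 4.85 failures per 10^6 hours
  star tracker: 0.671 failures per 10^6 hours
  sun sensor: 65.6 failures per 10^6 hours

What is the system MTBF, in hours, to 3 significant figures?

Series of exponential components: λ_sys = Σ λ_i
λ_sys = 0.00000485 + 0.000000671 + 0.0000656 = 7.1121e-05 /h
MTBF = 1 / λ_sys = 14100 h

14100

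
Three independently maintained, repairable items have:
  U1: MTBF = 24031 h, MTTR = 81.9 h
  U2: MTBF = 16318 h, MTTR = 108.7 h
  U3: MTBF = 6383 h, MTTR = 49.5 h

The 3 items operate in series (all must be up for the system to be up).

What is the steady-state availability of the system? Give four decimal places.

A(U1) = MTBF/(MTBF+MTTR) = 24031/(24031+81.9) = 0.996603
A(U2) = MTBF/(MTBF+MTTR) = 16318/(16318+108.7) = 0.993383
A(U3) = MTBF/(MTBF+MTTR) = 6383/(6383+49.5) = 0.992305
Series availability: 0.996603 × 0.993383 × 0.992305 = 0.9824

0.9824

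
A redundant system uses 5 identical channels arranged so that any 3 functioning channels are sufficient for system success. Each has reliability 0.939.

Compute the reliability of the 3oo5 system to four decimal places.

0.9979

R = Σ_{i=3}^{5} C(5,i) p^i (1−p)^{5−i} with p = 0.939
C(5,3)·0.939^3·0.061^2 = 0.030807
C(5,4)·0.939^4·0.061^1 = 0.237117
C(5,5)·0.939^5·0.061^0 = 0.730009
Sum = 0.9979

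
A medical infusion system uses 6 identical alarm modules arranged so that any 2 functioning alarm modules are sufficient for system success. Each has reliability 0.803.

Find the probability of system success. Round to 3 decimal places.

R = Σ_{i=2}^{6} C(6,i) p^i (1−p)^{6−i} with p = 0.803
C(6,2)·0.803^2·0.197^4 = 0.01457
C(6,3)·0.803^3·0.197^3 = 0.07917
C(6,4)·0.803^4·0.197^2 = 0.24204
C(6,5)·0.803^5·0.197^1 = 0.39463
C(6,6)·0.803^6·0.197^0 = 0.26810
Sum = 0.999

0.999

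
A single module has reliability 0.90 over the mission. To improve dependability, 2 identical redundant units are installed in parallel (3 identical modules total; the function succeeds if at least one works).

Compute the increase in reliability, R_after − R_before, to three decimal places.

0.099

R_before = 0.90
R_after = 1 − (1 − 0.90)^3 = 0.999
ΔR = 0.999 − 0.90 = 0.099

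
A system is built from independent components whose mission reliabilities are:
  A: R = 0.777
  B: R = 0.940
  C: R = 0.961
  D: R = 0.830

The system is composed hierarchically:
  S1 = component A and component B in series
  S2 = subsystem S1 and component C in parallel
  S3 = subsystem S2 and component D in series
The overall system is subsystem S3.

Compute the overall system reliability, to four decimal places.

0.8213

Series (A and B): 0.777000 × 0.940000 = 0.730380
Parallel ([0.730380] and C): 1 − (1 − 0.730380)(1 − 0.961000) = 0.989485
Series ([0.989485] and D): 0.989485 × 0.830000 = 0.8213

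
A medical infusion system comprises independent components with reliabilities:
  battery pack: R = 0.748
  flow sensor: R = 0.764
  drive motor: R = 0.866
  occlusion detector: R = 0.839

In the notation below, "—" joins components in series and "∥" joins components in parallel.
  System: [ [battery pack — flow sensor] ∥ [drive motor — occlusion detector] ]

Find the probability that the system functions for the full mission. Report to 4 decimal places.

Series (battery pack and flow sensor): 0.748000 × 0.764000 = 0.571472
Series (drive motor and occlusion detector): 0.866000 × 0.839000 = 0.726574
Parallel ([0.571472] and [0.726574]): 1 − (1 − 0.571472)(1 − 0.726574) = 0.8828

0.8828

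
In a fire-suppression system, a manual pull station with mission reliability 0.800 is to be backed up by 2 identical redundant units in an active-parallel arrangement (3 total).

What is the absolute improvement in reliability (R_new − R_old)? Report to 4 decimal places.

0.1920

R_before = 0.800
R_after = 1 − (1 − 0.800)^3 = 0.9920
ΔR = 0.9920 − 0.800 = 0.1920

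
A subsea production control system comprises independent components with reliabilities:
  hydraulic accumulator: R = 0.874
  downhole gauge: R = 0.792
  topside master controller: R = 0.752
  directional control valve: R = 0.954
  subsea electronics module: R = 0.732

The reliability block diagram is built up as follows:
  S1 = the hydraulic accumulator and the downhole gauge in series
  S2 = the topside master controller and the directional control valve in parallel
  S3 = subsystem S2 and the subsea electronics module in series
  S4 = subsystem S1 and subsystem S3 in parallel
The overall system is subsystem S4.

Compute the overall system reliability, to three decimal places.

0.915

Series (hydraulic accumulator and downhole gauge): 0.87400 × 0.79200 = 0.69221
Parallel (topside master controller and directional control valve): 1 − (1 − 0.75200)(1 − 0.95400) = 0.98859
Series ([0.98859] and subsea electronics module): 0.98859 × 0.73200 = 0.72365
Parallel ([0.69221] and [0.72365]): 1 − (1 − 0.69221)(1 − 0.72365) = 0.915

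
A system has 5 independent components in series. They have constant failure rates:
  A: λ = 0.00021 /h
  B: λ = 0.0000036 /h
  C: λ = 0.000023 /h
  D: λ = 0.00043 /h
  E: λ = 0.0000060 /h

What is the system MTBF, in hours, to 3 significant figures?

Series of exponential components: λ_sys = Σ λ_i
λ_sys = 0.00021 + 0.0000036 + 0.000023 + 0.00043 + 0.0000060 = 6.7260e-04 /h
MTBF = 1 / λ_sys = 1490 h

1490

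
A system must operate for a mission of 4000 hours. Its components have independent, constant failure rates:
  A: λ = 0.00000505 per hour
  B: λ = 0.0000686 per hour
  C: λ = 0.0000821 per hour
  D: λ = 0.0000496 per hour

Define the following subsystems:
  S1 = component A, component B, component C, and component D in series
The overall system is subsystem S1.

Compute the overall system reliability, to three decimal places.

0.440

R(A) = exp(−0.00000505 × 4000) = 0.98000
R(B) = exp(−0.0000686 × 4000) = 0.76003
R(C) = exp(−0.0000821 × 4000) = 0.72007
R(D) = exp(−0.0000496 × 4000) = 0.82004
Series (A, B, C, and D): 0.98000 × 0.76003 × 0.72007 × 0.82004 = 0.440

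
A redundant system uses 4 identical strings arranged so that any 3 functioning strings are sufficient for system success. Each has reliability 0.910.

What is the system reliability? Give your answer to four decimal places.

R = Σ_{i=3}^{4} C(4,i) p^i (1−p)^{4−i} with p = 0.910
C(4,3)·0.910^3·0.090^1 = 0.271286
C(4,4)·0.910^4·0.090^0 = 0.685750
Sum = 0.9570

0.9570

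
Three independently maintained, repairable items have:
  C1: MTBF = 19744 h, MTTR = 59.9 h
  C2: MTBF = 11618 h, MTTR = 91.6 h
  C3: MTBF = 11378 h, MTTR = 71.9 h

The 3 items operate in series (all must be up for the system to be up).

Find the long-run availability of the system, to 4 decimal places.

0.9830

A(C1) = MTBF/(MTBF+MTTR) = 19744/(19744+59.9) = 0.996975
A(C2) = MTBF/(MTBF+MTTR) = 11618/(11618+91.6) = 0.992177
A(C3) = MTBF/(MTBF+MTTR) = 11378/(11378+71.9) = 0.993720
Series availability: 0.996975 × 0.992177 × 0.993720 = 0.9830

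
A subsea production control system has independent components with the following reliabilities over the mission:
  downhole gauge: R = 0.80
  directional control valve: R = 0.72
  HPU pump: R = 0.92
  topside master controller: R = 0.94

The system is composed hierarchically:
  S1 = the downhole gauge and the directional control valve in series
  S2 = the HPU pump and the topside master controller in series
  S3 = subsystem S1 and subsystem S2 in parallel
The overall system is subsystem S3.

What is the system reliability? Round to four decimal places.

Series (downhole gauge and directional control valve): 0.800000 × 0.720000 = 0.576000
Series (HPU pump and topside master controller): 0.920000 × 0.940000 = 0.864800
Parallel ([0.576000] and [0.864800]): 1 − (1 − 0.576000)(1 − 0.864800) = 0.9427

0.9427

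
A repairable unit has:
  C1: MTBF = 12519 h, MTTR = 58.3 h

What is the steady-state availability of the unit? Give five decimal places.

A(C1) = MTBF/(MTBF+MTTR) = 12519/(12519+58.3) = 0.99536

0.99536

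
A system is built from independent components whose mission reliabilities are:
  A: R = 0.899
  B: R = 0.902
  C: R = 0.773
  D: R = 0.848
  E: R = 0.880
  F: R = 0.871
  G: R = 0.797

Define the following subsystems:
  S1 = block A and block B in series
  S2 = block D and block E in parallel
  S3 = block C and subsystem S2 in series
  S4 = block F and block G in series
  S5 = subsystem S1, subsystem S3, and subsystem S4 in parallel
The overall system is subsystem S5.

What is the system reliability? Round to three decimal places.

0.986

Series (A and B): 0.89900 × 0.90200 = 0.81090
Parallel (D and E): 1 − (1 − 0.84800)(1 − 0.88000) = 0.98176
Series (C and [0.98176]): 0.77300 × 0.98176 = 0.75890
Series (F and G): 0.87100 × 0.79700 = 0.69419
Parallel ([0.81090], [0.75890], and [0.69419]): 1 − (1 − 0.81090)(1 − 0.75890)(1 − 0.69419) = 0.986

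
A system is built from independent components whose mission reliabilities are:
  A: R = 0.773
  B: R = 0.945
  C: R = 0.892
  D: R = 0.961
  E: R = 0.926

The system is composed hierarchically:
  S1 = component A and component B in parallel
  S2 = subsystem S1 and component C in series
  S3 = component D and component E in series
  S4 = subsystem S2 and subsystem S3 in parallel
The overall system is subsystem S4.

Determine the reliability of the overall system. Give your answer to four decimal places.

Parallel (A and B): 1 − (1 − 0.773000)(1 − 0.945000) = 0.987515
Series ([0.987515] and C): 0.987515 × 0.892000 = 0.880863
Series (D and E): 0.961000 × 0.926000 = 0.889886
Parallel ([0.880863] and [0.889886]): 1 − (1 − 0.880863)(1 − 0.889886) = 0.9869

0.9869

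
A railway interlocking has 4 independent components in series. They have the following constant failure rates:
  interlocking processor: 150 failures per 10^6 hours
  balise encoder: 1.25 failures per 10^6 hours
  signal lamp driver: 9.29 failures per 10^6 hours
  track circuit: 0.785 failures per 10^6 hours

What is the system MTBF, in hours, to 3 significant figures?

Series of exponential components: λ_sys = Σ λ_i
λ_sys = 0.000150 + 0.00000125 + 0.00000929 + 0.000000785 = 1.6132e-04 /h
MTBF = 1 / λ_sys = 6200 h

6200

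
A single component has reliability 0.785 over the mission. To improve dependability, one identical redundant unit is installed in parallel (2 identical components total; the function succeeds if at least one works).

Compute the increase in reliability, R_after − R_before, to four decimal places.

0.1688

R_before = 0.785
R_after = 1 − (1 − 0.785)^2 = 0.9538
ΔR = 0.9538 − 0.785 = 0.1688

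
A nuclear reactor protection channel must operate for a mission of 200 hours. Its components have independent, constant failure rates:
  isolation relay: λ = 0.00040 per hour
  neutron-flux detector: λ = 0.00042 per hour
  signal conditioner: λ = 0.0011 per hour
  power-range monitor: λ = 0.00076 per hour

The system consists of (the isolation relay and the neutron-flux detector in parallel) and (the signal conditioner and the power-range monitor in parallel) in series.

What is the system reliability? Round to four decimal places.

0.9661

R(isolation relay) = exp(−0.00040 × 200) = 0.923116
R(neutron-flux detector) = exp(−0.00042 × 200) = 0.919431
R(signal conditioner) = exp(−0.0011 × 200) = 0.802519
R(power-range monitor) = exp(−0.00076 × 200) = 0.858988
Parallel (isolation relay and neutron-flux detector): 1 − (1 − 0.923116)(1 − 0.919431) = 0.993806
Parallel (signal conditioner and power-range monitor): 1 − (1 − 0.802519)(1 − 0.858988) = 0.972153
Series ([0.993806] and [0.972153]): 0.993806 × 0.972153 = 0.9661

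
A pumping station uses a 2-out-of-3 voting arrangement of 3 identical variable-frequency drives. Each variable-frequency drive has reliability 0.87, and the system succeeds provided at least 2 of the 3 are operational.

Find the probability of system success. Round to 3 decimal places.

R = Σ_{i=2}^{3} C(3,i) p^i (1−p)^{3−i} with p = 0.87
C(3,2)·0.87^2·0.13^1 = 0.29519
C(3,3)·0.87^3·0.13^0 = 0.65850
Sum = 0.954

0.954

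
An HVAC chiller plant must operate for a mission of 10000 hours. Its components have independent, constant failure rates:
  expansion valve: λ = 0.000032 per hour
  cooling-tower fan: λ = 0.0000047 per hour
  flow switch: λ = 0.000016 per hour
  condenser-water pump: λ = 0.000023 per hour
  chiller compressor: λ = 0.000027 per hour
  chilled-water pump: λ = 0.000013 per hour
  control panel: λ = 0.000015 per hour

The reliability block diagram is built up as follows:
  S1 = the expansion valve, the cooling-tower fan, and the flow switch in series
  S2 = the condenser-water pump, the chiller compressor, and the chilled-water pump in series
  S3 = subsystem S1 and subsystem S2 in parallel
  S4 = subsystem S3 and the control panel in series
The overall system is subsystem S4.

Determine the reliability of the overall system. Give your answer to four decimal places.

0.6959

R(expansion valve) = exp(−0.000032 × 10000) = 0.726149
R(cooling-tower fan) = exp(−0.0000047 × 10000) = 0.954087
R(flow switch) = exp(−0.000016 × 10000) = 0.852144
R(condenser-water pump) = exp(−0.000023 × 10000) = 0.794534
R(chiller compressor) = exp(−0.000027 × 10000) = 0.763379
R(chilled-water pump) = exp(−0.000013 × 10000) = 0.878095
R(control panel) = exp(−0.000015 × 10000) = 0.860708
Series (expansion valve, cooling-tower fan, and flow switch): 0.726149 × 0.954087 × 0.852144 = 0.590373
Series (condenser-water pump, chiller compressor, and chilled-water pump): 0.794534 × 0.763379 × 0.878095 = 0.532591
Parallel ([0.590373] and [0.532591]): 1 − (1 − 0.590373)(1 − 0.532591) = 0.808537
Series ([0.808537] and control panel): 0.808537 × 0.860708 = 0.6959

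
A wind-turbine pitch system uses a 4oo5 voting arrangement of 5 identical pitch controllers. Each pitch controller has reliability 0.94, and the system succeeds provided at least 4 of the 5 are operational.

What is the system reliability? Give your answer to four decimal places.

R = Σ_{i=4}^{5} C(5,i) p^i (1−p)^{5−i} with p = 0.94
C(5,4)·0.94^4·0.06^1 = 0.234225
C(5,5)·0.94^5·0.06^0 = 0.733904
Sum = 0.9681

0.9681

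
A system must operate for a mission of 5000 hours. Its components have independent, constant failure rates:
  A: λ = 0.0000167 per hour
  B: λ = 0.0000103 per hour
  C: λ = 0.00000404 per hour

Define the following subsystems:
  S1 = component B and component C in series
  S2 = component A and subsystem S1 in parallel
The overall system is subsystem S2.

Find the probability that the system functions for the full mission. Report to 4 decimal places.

0.9945

R(A) = exp(−0.0000167 × 5000) = 0.919891
R(B) = exp(−0.0000103 × 5000) = 0.949804
R(C) = exp(−0.00000404 × 5000) = 0.980003
Series (B and C): 0.949804 × 0.980003 = 0.930811
Parallel (A and [0.930811]): 1 − (1 − 0.919891)(1 − 0.930811) = 0.9945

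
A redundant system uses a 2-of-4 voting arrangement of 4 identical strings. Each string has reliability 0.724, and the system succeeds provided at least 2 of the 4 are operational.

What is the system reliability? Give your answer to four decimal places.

0.9333

R = Σ_{i=2}^{4} C(4,i) p^i (1−p)^{4−i} with p = 0.724
C(4,2)·0.724^2·0.276^2 = 0.239578
C(4,3)·0.724^3·0.276^1 = 0.418972
C(4,4)·0.724^4·0.276^0 = 0.274760
Sum = 0.9333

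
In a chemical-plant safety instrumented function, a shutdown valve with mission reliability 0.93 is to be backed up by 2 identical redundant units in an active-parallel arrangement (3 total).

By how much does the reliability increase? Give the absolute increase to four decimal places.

0.0697

R_before = 0.93
R_after = 1 − (1 − 0.93)^3 = 0.9997
ΔR = 0.9997 − 0.93 = 0.0697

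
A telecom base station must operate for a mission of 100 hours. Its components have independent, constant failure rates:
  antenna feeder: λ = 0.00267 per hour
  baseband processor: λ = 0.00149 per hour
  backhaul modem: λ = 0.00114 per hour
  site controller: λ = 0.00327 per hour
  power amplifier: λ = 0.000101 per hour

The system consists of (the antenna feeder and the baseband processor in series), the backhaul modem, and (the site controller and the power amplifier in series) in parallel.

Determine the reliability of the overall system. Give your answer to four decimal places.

0.9895

R(antenna feeder) = exp(−0.00267 × 100) = 0.765673
R(baseband processor) = exp(−0.00149 × 100) = 0.861569
R(backhaul modem) = exp(−0.00114 × 100) = 0.892258
R(site controller) = exp(−0.00327 × 100) = 0.721084
R(power amplifier) = exp(−0.000101 × 100) = 0.989951
Series (antenna feeder and baseband processor): 0.765673 × 0.861569 = 0.659680
Series (site controller and power amplifier): 0.721084 × 0.989951 = 0.713838
Parallel ([0.659680], backhaul modem, and [0.713838]): 1 − (1 − 0.659680)(1 − 0.892258)(1 − 0.713838) = 0.9895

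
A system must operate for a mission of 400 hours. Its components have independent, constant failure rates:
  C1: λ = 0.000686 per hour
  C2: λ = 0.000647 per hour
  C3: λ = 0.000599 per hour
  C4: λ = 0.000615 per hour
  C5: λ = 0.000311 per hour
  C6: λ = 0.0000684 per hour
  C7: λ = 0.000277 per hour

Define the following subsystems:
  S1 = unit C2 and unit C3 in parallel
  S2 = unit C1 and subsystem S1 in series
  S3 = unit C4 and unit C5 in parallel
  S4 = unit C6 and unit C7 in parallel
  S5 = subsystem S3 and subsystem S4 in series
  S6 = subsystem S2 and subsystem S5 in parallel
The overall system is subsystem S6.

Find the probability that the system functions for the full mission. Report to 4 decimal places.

0.9922

R(C1) = exp(−0.000686 × 400) = 0.760028
R(C2) = exp(−0.000647 × 400) = 0.771977
R(C3) = exp(−0.000599 × 400) = 0.786943
R(C4) = exp(−0.000615 × 400) = 0.781922
R(C5) = exp(−0.000311 × 400) = 0.883027
R(C6) = exp(−0.0000684 × 400) = 0.973011
R(C7) = exp(−0.000277 × 400) = 0.895118
Parallel (C2 and C3): 1 − (1 − 0.771977)(1 − 0.786943) = 0.951418
Series (C1 and [0.951418]): 0.760028 × 0.951418 = 0.723104
Parallel (C4 and C5): 1 − (1 − 0.781922)(1 − 0.883027) = 0.974491
Parallel (C6 and C7): 1 − (1 − 0.973011)(1 − 0.895118) = 0.997169
Series ([0.974491] and [0.997169]): 0.974491 × 0.997169 = 0.971732
Parallel ([0.723104] and [0.971732]): 1 − (1 − 0.723104)(1 − 0.971732) = 0.9922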